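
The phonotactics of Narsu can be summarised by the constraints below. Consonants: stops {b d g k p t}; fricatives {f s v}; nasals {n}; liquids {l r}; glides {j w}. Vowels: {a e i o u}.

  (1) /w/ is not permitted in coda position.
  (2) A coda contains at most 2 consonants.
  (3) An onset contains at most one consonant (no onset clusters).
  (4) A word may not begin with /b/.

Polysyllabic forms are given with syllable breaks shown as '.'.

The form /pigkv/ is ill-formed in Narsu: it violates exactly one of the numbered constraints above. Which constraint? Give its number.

2

/pigkv/: syllable 1 coda /gkv/ has 3 consonants (> 2).
This is a violation of constraint 2: "A coda contains at most 2 consonants."
The remaining constraints (1, 3, 4) are satisfied.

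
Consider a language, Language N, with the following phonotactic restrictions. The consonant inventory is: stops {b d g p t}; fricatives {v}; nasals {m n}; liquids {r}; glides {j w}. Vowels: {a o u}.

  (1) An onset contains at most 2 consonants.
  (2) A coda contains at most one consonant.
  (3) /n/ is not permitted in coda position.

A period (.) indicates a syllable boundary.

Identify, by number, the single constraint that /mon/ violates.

3

/mon/: syllable 1 coda contains /n/.
This is a violation of constraint 3: "/n/ is not permitted in coda position."
The remaining constraints (1, 2) are satisfied.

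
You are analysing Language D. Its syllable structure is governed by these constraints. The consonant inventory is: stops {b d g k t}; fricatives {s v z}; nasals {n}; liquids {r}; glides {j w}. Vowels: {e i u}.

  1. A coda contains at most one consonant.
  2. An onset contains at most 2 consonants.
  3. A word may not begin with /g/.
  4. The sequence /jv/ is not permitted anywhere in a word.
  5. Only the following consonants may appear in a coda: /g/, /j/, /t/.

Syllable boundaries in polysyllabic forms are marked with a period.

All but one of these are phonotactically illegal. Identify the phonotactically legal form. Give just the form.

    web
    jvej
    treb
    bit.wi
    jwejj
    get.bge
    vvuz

web — violates constraint 5: syllable 1 coda contains /b/, which is not a licensed coda consonant → phonotactically illegal
jvej — violates constraint 4: contains banned sequence /jv/ → phonotactically illegal
treb — violates constraint 5: syllable 1 coda contains /b/, which is not a licensed coda consonant → phonotactically illegal
bit.wi — σ1 onset /b/, coda /t/ ok; σ2 onset /w/, coda /∅/ ok → phonotactically legal
jwejj — violates constraint 1: syllable 1 coda /jj/ has 2 consonants (> 1) → phonotactically illegal
get.bge — violates constraint 3: word begins with /g/ → phonotactically illegal
vvuz — violates constraint 5: syllable 1 coda contains /z/, which is not a licensed coda consonant → phonotactically illegal

bit.wi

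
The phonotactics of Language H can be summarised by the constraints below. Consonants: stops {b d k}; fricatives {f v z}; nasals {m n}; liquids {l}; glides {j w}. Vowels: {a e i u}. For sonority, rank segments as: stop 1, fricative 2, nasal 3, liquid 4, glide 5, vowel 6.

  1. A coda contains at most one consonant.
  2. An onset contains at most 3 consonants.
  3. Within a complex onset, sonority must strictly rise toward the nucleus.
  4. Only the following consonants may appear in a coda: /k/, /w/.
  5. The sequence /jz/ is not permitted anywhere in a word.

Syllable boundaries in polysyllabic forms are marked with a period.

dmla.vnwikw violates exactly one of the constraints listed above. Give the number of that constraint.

dmla.vnwikw: syllable 2 coda /kw/ has 2 consonants (> 1).
This is a violation of constraint 1: "A coda contains at most one consonant."
The remaining constraints (2, 3, 4, 5) are satisfied.

1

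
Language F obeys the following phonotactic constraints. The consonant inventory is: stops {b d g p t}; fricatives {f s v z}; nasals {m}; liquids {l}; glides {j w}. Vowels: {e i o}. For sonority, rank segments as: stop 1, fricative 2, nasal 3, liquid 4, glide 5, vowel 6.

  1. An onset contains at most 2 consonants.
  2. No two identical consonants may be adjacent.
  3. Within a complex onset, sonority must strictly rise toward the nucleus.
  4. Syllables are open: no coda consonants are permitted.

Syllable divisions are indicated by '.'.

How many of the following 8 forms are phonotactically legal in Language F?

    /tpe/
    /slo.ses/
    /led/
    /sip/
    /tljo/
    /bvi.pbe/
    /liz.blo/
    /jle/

0

/tpe/ — violates constraint 3: syllable 1 onset /tp/: /t/ (stop, 1) → /p/ (stop, 1) does not rise → phonotactically illegal
/slo.ses/ — violates constraint 4: syllable 2 coda /s/ has 1 consonant (> 0) → phonotactically illegal
/led/ — violates constraint 4: syllable 1 coda /d/ has 1 consonant (> 0) → phonotactically illegal
/sip/ — violates constraint 4: syllable 1 coda /p/ has 1 consonant (> 0) → phonotactically illegal
/tljo/ — violates constraint 1: syllable 1 onset /tlj/ has 3 consonants (> 2) → phonotactically illegal
/bvi.pbe/ — violates constraint 3: syllable 2 onset /pb/: /p/ (stop, 1) → /b/ (stop, 1) does not rise → phonotactically illegal
/liz.blo/ — violates constraint 4: syllable 1 coda /z/ has 1 consonant (> 0) → phonotactically illegal
/jle/ — violates constraint 3: syllable 1 onset /jl/: /j/ (glide, 5) → /l/ (liquid, 4) does not rise → phonotactically illegal
No form is phonotactically legal → 0.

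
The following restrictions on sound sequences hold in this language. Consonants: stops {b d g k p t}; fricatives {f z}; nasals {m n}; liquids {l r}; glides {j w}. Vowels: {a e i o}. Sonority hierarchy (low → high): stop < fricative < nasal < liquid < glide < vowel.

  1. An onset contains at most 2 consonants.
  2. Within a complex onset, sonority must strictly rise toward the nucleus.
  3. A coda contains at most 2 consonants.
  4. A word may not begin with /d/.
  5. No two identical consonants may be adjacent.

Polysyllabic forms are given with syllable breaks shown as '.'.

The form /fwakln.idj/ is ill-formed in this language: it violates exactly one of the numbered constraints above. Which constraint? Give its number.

3

/fwakln.idj/: syllable 1 coda /kln/ has 3 consonants (> 2).
This is a violation of constraint 3: "A coda contains at most 2 consonants."
The remaining constraints (1, 2, 4, 5) are satisfied.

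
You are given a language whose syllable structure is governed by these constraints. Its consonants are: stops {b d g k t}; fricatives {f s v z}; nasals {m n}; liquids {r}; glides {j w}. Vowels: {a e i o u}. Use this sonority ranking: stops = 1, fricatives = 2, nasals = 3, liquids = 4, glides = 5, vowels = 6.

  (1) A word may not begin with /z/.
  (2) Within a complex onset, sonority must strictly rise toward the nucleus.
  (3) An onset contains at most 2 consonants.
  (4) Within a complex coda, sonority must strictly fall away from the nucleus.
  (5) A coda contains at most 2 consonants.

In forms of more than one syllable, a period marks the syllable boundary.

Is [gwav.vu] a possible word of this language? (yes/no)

yes

[gwav.vu] — σ1 onset /gw/ (1→5 rises), coda /v/ ok; σ2 onset /v/, coda /∅/ ok → licit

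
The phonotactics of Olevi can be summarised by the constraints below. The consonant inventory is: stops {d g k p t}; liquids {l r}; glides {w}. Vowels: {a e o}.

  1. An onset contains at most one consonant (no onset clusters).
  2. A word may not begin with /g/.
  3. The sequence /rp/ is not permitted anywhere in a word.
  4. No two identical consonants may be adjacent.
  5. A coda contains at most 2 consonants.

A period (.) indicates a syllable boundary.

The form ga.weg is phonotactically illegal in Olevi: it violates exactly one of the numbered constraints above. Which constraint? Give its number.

2

ga.weg: word begins with /g/.
This is a violation of constraint 2: "A word may not begin with /g/."
The remaining constraints (1, 3, 4, 5) are satisfied.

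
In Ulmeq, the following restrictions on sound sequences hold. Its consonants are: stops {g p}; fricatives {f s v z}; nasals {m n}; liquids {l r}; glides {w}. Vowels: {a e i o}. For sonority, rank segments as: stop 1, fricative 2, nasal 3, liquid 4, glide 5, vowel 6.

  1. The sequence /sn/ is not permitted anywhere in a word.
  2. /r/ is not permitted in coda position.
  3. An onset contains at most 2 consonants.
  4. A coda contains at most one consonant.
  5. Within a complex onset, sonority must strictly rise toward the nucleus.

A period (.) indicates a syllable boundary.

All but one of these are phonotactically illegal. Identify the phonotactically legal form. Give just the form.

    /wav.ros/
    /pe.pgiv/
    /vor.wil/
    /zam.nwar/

/wav.ros/

/wav.ros/ — σ1 onset /w/, coda /v/ ok; σ2 onset /r/, coda /s/ ok → phonotactically legal
/pe.pgiv/ — violates constraint 5: syllable 2 onset /pg/: /p/ (stop, 1) → /g/ (stop, 1) does not rise → phonotactically illegal
/vor.wil/ — violates constraint 2: syllable 1 coda contains /r/ → phonotactically illegal
/zam.nwar/ — violates constraint 2: syllable 2 coda contains /r/ → phonotactically illegal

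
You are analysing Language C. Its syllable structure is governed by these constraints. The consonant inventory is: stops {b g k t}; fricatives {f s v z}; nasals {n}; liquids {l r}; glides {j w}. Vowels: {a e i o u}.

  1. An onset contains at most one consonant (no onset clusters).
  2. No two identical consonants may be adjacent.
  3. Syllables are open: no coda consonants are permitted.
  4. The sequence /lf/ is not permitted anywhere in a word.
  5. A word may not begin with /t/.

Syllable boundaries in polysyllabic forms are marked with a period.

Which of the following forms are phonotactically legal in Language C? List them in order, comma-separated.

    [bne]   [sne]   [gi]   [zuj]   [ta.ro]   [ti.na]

[gi]

[bne] — violates constraint 1: syllable 1 onset /bn/ has 2 consonants (> 1) → phonotactically illegal
[sne] — violates constraint 1: syllable 1 onset /sn/ has 2 consonants (> 1) → phonotactically illegal
[gi] — σ1 onset /g/, coda /∅/ ok → phonotactically legal
[zuj] — violates constraint 3: syllable 1 coda /j/ has 1 consonant (> 0) → phonotactically illegal
[ta.ro] — violates constraint 5: word begins with /t/ → phonotactically illegal
[ti.na] — violates constraint 5: word begins with /t/ → phonotactically illegal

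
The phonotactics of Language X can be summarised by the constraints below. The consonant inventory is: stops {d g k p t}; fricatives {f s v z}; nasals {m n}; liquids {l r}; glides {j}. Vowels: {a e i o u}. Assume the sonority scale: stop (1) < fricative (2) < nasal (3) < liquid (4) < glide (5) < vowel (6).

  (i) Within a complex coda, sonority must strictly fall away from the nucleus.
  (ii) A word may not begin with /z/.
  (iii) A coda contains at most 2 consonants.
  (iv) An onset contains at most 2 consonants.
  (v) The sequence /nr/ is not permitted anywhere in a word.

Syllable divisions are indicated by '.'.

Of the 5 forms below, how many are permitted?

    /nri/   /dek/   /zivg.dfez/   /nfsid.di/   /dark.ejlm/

1

/nri/ — violates constraint (v): contains banned sequence /nr/ → not permitted
/dek/ — σ1 onset /d/, coda /k/ ok → permitted
/zivg.dfez/ — violates constraint (ii): word begins with /z/ → not permitted
/nfsid.di/ — violates constraint (iv): syllable 1 onset /nfs/ has 3 consonants (> 2) → not permitted
/dark.ejlm/ — violates constraint (iii): syllable 2 coda /jlm/ has 3 consonants (> 2) → not permitted
Permitted: /dek/ → 1.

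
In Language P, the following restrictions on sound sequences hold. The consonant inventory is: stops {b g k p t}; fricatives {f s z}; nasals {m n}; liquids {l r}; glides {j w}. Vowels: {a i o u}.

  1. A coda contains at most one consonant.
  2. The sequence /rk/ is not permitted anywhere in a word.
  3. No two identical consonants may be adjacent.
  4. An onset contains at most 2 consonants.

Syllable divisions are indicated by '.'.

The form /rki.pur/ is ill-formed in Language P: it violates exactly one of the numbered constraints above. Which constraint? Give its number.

/rki.pur/: contains banned sequence /rk/.
This is a violation of constraint 2: "The sequence /rk/ is not permitted anywhere in a word."
The remaining constraints (1, 3, 4) are satisfied.

2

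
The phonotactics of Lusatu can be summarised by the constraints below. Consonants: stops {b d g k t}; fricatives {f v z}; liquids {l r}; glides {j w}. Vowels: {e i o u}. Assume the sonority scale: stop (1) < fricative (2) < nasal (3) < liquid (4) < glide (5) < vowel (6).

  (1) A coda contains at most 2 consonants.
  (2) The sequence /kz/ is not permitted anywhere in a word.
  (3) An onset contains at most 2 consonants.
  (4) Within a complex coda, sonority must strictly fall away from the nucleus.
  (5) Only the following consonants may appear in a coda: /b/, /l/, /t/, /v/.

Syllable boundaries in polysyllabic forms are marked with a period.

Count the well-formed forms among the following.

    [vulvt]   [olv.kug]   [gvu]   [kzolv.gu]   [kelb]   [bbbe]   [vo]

[vulvt] — violates constraint 1: syllable 1 coda /lvt/ has 3 consonants (> 2) → ill-formed
[olv.kug] — violates constraint 5: syllable 2 coda contains /g/, which is not a licensed coda consonant → ill-formed
[gvu] — σ1 onset /gv/ (2C), coda /∅/ ok → well-formed
[kzolv.gu] — violates constraint 2: contains banned sequence /kz/ → ill-formed
[kelb] — σ1 onset /k/, coda /lb/ (4→1 falls) ok → well-formed
[bbbe] — violates constraint 3: syllable 1 onset /bbb/ has 3 consonants (> 2) → ill-formed
[vo] — σ1 onset /v/, coda /∅/ ok → well-formed
Well-formed: [gvu], [kelb], [vo] → 3.

3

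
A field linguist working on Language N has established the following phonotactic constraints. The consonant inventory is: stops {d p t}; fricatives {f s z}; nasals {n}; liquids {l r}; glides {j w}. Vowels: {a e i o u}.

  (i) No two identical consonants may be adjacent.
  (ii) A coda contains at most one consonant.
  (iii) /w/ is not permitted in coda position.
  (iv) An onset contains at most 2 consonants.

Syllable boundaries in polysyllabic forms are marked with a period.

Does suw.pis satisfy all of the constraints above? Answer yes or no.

suw.pis — violates constraint (iii): syllable 1 coda contains /w/ → ill-formed

no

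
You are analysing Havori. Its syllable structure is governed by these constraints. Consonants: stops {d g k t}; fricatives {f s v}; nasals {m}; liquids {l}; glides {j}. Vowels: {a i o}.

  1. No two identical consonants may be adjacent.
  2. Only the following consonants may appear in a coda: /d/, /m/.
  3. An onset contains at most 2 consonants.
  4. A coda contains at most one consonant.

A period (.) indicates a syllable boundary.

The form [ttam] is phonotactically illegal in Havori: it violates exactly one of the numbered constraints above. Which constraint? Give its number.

[ttam]: adjacent identical consonants /tt/.
This is a violation of constraint 1: "No two identical consonants may be adjacent."
The remaining constraints (2, 3, 4) are satisfied.

1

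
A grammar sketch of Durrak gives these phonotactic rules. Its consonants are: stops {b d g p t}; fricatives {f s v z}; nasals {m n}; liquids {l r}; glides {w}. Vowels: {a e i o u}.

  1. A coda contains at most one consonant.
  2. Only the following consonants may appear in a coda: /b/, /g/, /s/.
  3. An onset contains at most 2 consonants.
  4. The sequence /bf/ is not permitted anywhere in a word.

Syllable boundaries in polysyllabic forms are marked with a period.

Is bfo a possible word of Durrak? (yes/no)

bfo — violates constraint 4: contains banned sequence /bf/ → phonotactically illegal

no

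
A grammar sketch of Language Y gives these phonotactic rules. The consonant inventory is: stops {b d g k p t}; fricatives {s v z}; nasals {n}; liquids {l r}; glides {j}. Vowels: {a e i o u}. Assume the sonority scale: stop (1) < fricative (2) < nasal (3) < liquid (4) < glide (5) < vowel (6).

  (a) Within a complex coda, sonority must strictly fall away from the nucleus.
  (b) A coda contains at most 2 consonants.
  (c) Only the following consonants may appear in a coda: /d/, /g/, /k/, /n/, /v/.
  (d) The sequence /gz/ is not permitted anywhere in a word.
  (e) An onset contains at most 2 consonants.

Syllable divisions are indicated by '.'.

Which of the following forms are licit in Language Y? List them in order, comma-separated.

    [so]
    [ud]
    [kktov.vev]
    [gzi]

[so], [ud]

[so] — σ1 onset /s/, coda /∅/ ok → licit
[ud] — σ1 onset /∅/, coda /d/ ok → licit
[kktov.vev] — violates constraint (e): syllable 1 onset /kkt/ has 3 consonants (> 2) → illicit
[gzi] — violates constraint (d): contains banned sequence /gz/ → illicit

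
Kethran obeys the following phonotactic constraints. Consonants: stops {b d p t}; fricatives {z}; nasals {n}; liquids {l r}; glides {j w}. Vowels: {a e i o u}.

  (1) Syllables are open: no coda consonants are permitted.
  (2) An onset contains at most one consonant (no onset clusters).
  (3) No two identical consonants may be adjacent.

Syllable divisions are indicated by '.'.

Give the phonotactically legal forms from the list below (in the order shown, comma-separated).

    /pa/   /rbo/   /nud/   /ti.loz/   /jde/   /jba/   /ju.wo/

/pa/, /ju.wo/

/pa/ — σ1 onset /p/, coda /∅/ ok → phonotactically legal
/rbo/ — violates constraint 2: syllable 1 onset /rb/ has 2 consonants (> 1) → phonotactically illegal
/nud/ — violates constraint 1: syllable 1 coda /d/ has 1 consonant (> 0) → phonotactically illegal
/ti.loz/ — violates constraint 1: syllable 2 coda /z/ has 1 consonant (> 0) → phonotactically illegal
/jde/ — violates constraint 2: syllable 1 onset /jd/ has 2 consonants (> 1) → phonotactically illegal
/jba/ — violates constraint 2: syllable 1 onset /jb/ has 2 consonants (> 1) → phonotactically illegal
/ju.wo/ — σ1 onset /j/, coda /∅/ ok; σ2 onset /w/, coda /∅/ ok → phonotactically legal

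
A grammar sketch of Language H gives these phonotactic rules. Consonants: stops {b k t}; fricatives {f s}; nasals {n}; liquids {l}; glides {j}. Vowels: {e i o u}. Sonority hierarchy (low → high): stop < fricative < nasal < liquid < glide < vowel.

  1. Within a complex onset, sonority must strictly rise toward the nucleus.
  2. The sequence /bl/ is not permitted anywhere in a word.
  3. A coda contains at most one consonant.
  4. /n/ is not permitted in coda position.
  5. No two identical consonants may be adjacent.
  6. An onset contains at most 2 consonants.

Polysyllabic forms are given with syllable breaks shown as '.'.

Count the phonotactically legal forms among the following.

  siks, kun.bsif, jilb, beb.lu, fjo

siks — violates constraint 3: syllable 1 coda /ks/ has 2 consonants (> 1) → phonotactically illegal
kun.bsif — violates constraint 4: syllable 1 coda contains /n/ → phonotactically illegal
jilb — violates constraint 3: syllable 1 coda /lb/ has 2 consonants (> 1) → phonotactically illegal
beb.lu — violates constraint 2: contains banned sequence /bl/ → phonotactically illegal
fjo — σ1 onset /fj/ (2→5 rises), coda /∅/ ok → phonotactically legal
Phonotactically legal: fjo → 1.

1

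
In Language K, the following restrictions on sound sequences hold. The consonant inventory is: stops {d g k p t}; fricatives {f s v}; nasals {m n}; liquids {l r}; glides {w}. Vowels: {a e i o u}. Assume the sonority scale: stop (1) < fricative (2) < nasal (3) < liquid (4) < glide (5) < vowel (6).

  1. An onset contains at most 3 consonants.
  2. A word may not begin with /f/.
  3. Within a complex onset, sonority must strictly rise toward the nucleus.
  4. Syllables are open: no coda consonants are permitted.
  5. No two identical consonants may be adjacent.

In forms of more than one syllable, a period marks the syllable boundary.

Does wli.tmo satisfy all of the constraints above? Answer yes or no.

no

wli.tmo — violates constraint 3: syllable 1 onset /wl/: /w/ (glide, 5) → /l/ (liquid, 4) does not rise → ill-formed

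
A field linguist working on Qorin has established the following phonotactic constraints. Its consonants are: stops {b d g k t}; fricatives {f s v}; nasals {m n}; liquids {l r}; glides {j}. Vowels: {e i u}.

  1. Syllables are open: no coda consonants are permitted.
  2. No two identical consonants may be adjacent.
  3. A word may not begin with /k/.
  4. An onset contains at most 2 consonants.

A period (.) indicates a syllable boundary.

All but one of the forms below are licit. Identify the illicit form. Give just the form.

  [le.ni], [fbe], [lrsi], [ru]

[le.ni] — σ1 onset /l/, coda /∅/ ok; σ2 onset /n/, coda /∅/ ok → licit
[fbe] — σ1 onset /fb/ (2C), coda /∅/ ok → licit
[lrsi] — violates constraint 4: syllable 1 onset /lrs/ has 3 consonants (> 2) → illicit
[ru] — σ1 onset /r/, coda /∅/ ok → licit

[lrsi]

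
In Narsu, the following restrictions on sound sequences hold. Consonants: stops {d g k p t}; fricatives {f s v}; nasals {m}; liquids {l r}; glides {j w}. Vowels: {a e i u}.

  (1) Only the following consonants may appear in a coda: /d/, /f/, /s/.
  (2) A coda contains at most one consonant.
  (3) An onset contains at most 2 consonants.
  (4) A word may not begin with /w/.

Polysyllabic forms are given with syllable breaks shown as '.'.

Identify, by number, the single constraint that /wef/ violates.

4

/wef/: word begins with /w/.
This is a violation of constraint 4: "A word may not begin with /w/."
The remaining constraints (1, 2, 3) are satisfied.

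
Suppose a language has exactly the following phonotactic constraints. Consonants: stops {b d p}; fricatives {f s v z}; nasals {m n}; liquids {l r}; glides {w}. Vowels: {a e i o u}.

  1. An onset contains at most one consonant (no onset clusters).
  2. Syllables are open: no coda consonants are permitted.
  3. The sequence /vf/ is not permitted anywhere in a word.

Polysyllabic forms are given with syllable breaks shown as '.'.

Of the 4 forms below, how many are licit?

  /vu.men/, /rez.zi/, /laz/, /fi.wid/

0

/vu.men/ — violates constraint 2: syllable 2 coda /n/ has 1 consonant (> 0) → illicit
/rez.zi/ — violates constraint 2: syllable 1 coda /z/ has 1 consonant (> 0) → illicit
/laz/ — violates constraint 2: syllable 1 coda /z/ has 1 consonant (> 0) → illicit
/fi.wid/ — violates constraint 2: syllable 2 coda /d/ has 1 consonant (> 0) → illicit
No form is licit → 0.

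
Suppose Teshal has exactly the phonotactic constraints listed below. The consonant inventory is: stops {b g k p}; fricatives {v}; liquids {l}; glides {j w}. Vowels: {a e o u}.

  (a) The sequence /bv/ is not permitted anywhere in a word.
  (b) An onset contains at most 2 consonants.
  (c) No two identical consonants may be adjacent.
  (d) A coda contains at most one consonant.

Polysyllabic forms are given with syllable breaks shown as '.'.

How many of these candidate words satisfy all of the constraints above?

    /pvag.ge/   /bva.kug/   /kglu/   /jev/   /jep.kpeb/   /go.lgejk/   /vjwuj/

2

/pvag.ge/ — violates constraint (c): adjacent identical consonants /gg/ → illicit
/bva.kug/ — violates constraint (a): contains banned sequence /bv/ → illicit
/kglu/ — violates constraint (b): syllable 1 onset /kgl/ has 3 consonants (> 2) → illicit
/jev/ — σ1 onset /j/, coda /v/ ok → licit
/jep.kpeb/ — σ1 onset /j/, coda /p/ ok; σ2 onset /kp/ (2C), coda /b/ ok → licit
/go.lgejk/ — violates constraint (d): syllable 2 coda /jk/ has 2 consonants (> 1) → illicit
/vjwuj/ — violates constraint (b): syllable 1 onset /vjw/ has 3 consonants (> 2) → illicit
Licit: /jev/, /jep.kpeb/ → 2.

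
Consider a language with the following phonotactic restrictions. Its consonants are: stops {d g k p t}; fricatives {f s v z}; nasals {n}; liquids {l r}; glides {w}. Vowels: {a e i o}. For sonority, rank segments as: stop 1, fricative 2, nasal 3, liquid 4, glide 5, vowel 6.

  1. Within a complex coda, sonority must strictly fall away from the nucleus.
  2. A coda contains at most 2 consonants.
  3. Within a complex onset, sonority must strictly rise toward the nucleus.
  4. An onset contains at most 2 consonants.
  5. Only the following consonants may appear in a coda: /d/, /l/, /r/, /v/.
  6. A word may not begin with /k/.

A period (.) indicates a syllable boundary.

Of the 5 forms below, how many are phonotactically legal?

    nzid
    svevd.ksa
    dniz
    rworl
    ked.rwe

0

nzid — violates constraint 3: syllable 1 onset /nz/: /n/ (nasal, 3) → /z/ (fricative, 2) does not rise → phonotactically illegal
svevd.ksa — violates constraint 3: syllable 1 onset /sv/: /s/ (fricative, 2) → /v/ (fricative, 2) does not rise → phonotactically illegal
dniz — violates constraint 5: syllable 1 coda contains /z/, which is not a licensed coda consonant → phonotactically illegal
rworl — violates constraint 1: syllable 1 coda /rl/: /r/ (liquid, 4) → /l/ (liquid, 4) does not fall → phonotactically illegal
ked.rwe — violates constraint 6: word begins with /k/ → phonotactically illegal
No form is phonotactically legal → 0.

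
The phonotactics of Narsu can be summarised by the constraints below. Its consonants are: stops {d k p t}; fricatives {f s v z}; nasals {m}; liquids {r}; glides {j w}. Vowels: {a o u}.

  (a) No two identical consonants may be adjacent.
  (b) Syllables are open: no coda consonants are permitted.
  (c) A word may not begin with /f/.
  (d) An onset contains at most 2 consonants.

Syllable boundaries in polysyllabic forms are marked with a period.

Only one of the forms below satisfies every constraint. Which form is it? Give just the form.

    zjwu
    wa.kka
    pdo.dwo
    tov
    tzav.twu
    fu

zjwu — violates constraint (d): syllable 1 onset /zjw/ has 3 consonants (> 2) → ill-formed
wa.kka — violates constraint (a): adjacent identical consonants /kk/ → ill-formed
pdo.dwo — σ1 onset /pd/ (2C), coda /∅/ ok; σ2 onset /dw/ (2C), coda /∅/ ok → well-formed
tov — violates constraint (b): syllable 1 coda /v/ has 1 consonant (> 0) → ill-formed
tzav.twu — violates constraint (b): syllable 1 coda /v/ has 1 consonant (> 0) → ill-formed
fu — violates constraint (c): word begins with /f/ → ill-formed

pdo.dwo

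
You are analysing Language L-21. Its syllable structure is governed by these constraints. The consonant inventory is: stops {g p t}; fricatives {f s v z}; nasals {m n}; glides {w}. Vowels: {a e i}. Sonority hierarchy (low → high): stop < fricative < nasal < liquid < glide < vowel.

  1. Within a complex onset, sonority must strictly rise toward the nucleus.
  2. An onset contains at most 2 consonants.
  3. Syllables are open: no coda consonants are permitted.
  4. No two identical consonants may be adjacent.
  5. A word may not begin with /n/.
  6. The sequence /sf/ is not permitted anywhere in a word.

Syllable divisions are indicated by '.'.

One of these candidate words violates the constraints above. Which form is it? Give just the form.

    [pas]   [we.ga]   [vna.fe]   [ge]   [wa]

[pas]

[pas] — violates constraint 3: syllable 1 coda /s/ has 1 consonant (> 0) → phonotactically illegal
[we.ga] — σ1 onset /w/, coda /∅/ ok; σ2 onset /g/, coda /∅/ ok → phonotactically legal
[vna.fe] — σ1 onset /vn/ (2→3 rises), coda /∅/ ok; σ2 onset /f/, coda /∅/ ok → phonotactically legal
[ge] — σ1 onset /g/, coda /∅/ ok → phonotactically legal
[wa] — σ1 onset /w/, coda /∅/ ok → phonotactically legal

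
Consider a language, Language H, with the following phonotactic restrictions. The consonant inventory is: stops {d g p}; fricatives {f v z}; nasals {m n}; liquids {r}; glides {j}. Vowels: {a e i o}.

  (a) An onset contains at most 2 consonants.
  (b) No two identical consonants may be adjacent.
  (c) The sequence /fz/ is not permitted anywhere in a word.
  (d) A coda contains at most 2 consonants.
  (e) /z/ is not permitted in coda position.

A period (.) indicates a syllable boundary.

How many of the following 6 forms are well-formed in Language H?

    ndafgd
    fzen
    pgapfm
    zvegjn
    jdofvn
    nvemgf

ndafgd — violates constraint (d): syllable 1 coda /fgd/ has 3 consonants (> 2) → ill-formed
fzen — violates constraint (c): contains banned sequence /fz/ → ill-formed
pgapfm — violates constraint (d): syllable 1 coda /pfm/ has 3 consonants (> 2) → ill-formed
zvegjn — violates constraint (d): syllable 1 coda /gjn/ has 3 consonants (> 2) → ill-formed
jdofvn — violates constraint (d): syllable 1 coda /fvn/ has 3 consonants (> 2) → ill-formed
nvemgf — violates constraint (d): syllable 1 coda /mgf/ has 3 consonants (> 2) → ill-formed
No form is well-formed → 0.

0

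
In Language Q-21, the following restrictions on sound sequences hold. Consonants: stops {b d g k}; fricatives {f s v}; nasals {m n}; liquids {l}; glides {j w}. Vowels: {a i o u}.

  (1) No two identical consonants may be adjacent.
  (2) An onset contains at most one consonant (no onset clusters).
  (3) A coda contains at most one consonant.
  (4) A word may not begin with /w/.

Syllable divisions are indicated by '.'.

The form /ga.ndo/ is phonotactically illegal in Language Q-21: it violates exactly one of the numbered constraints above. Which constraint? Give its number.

/ga.ndo/: syllable 2 onset /nd/ has 2 consonants (> 1).
This is a violation of constraint 2: "An onset contains at most one consonant (no onset clusters)."
The remaining constraints (1, 3, 4) are satisfied.

2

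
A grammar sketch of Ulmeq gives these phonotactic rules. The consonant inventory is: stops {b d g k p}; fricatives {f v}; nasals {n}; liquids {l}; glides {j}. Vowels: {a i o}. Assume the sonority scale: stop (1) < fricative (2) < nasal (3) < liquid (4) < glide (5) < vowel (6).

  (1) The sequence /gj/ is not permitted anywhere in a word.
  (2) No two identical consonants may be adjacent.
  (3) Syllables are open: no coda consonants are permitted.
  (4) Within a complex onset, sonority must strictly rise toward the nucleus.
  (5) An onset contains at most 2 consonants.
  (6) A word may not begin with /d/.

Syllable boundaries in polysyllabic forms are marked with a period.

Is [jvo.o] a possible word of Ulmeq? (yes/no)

no

[jvo.o] — violates constraint 4: syllable 1 onset /jv/: /j/ (glide, 5) → /v/ (fricative, 2) does not rise → phonotactically illegal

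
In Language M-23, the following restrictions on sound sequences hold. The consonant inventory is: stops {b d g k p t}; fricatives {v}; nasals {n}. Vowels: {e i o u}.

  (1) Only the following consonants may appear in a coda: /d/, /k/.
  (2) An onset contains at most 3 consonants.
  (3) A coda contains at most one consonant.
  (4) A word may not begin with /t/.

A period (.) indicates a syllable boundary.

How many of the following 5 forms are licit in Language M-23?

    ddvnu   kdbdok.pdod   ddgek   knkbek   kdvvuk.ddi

1

ddvnu — violates constraint 2: syllable 1 onset /ddvn/ has 4 consonants (> 3) → illicit
kdbdok.pdod — violates constraint 2: syllable 1 onset /kdbd/ has 4 consonants (> 3) → illicit
ddgek — σ1 onset /ddg/ (3C), coda /k/ ok → licit
knkbek — violates constraint 2: syllable 1 onset /knkb/ has 4 consonants (> 3) → illicit
kdvvuk.ddi — violates constraint 2: syllable 1 onset /kdvv/ has 4 consonants (> 3) → illicit
Licit: ddgek → 1.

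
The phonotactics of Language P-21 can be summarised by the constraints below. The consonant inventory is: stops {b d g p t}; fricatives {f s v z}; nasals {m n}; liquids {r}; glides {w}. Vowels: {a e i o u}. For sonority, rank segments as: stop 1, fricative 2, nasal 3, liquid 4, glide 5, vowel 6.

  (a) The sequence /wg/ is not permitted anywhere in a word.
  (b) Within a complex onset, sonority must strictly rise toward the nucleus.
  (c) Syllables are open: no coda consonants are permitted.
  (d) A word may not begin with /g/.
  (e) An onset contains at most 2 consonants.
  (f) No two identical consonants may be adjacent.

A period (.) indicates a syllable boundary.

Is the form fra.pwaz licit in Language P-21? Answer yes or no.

no

fra.pwaz — violates constraint (c): syllable 2 coda /z/ has 1 consonant (> 0) → illicit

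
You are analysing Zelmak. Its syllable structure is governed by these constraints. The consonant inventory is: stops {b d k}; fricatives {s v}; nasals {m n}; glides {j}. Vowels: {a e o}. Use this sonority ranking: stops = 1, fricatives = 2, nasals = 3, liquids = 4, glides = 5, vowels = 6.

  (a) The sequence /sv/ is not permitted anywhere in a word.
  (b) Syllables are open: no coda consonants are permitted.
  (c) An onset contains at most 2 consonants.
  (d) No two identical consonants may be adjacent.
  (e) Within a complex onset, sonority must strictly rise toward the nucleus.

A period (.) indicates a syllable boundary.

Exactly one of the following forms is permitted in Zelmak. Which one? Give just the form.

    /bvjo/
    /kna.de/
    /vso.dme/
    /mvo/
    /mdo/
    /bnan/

/bvjo/ — violates constraint (c): syllable 1 onset /bvj/ has 3 consonants (> 2) → not permitted
/kna.de/ — σ1 onset /kn/ (1→3 rises), coda /∅/ ok; σ2 onset /d/, coda /∅/ ok → permitted
/vso.dme/ — violates constraint (e): syllable 1 onset /vs/: /v/ (fricative, 2) → /s/ (fricative, 2) does not rise → not permitted
/mvo/ — violates constraint (e): syllable 1 onset /mv/: /m/ (nasal, 3) → /v/ (fricative, 2) does not rise → not permitted
/mdo/ — violates constraint (e): syllable 1 onset /md/: /m/ (nasal, 3) → /d/ (stop, 1) does not rise → not permitted
/bnan/ — violates constraint (b): syllable 1 coda /n/ has 1 consonant (> 0) → not permitted

/kna.de/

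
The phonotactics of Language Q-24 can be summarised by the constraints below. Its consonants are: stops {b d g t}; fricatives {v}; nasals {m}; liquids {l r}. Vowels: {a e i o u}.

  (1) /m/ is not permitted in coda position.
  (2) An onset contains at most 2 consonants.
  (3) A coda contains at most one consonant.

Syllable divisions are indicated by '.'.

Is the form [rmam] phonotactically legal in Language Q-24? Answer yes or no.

[rmam] — violates constraint 1: syllable 1 coda contains /m/ → phonotactically illegal

no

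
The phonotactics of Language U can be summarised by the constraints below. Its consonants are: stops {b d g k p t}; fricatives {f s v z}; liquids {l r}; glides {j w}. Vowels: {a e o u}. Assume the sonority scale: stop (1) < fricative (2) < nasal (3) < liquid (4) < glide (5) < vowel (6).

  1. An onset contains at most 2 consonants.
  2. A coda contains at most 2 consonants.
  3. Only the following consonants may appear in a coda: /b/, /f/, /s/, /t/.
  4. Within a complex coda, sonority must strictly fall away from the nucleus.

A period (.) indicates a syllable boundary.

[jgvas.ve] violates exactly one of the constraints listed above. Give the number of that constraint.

1

[jgvas.ve]: syllable 1 onset /jgv/ has 3 consonants (> 2).
This is a violation of constraint 1: "An onset contains at most 2 consonants."
The remaining constraints (2, 3, 4) are satisfied.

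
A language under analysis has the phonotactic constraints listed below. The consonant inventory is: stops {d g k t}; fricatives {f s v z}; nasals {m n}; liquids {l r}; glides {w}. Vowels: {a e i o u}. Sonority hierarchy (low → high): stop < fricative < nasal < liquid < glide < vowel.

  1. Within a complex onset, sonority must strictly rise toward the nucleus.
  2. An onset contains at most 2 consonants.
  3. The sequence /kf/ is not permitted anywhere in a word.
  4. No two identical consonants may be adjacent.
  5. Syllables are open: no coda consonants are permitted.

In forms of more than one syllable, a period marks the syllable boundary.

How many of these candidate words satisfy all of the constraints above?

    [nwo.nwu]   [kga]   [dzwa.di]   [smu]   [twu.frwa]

[nwo.nwu] — σ1 onset /nw/ (3→5 rises), coda /∅/ ok; σ2 onset /nw/ (3→5 rises), coda /∅/ ok → well-formed
[kga] — violates constraint 1: syllable 1 onset /kg/: /k/ (stop, 1) → /g/ (stop, 1) does not rise → ill-formed
[dzwa.di] — violates constraint 2: syllable 1 onset /dzw/ has 3 consonants (> 2) → ill-formed
[smu] — σ1 onset /sm/ (2→3 rises), coda /∅/ ok → well-formed
[twu.frwa] — violates constraint 2: syllable 2 onset /frw/ has 3 consonants (> 2) → ill-formed
Well-formed: [nwo.nwu], [smu] → 2.

2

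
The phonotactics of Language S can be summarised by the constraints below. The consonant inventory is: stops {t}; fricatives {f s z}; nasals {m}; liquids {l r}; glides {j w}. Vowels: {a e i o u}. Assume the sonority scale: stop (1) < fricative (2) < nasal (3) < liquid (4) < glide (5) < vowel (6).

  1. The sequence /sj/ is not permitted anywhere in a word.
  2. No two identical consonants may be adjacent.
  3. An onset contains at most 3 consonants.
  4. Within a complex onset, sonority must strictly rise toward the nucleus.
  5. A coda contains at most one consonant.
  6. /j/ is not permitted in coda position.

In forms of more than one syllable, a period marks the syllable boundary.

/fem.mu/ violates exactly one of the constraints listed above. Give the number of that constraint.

/fem.mu/: adjacent identical consonants /mm/.
This is a violation of constraint 2: "No two identical consonants may be adjacent."
The remaining constraints (1, 3, 4, 5, 6) are satisfied.

2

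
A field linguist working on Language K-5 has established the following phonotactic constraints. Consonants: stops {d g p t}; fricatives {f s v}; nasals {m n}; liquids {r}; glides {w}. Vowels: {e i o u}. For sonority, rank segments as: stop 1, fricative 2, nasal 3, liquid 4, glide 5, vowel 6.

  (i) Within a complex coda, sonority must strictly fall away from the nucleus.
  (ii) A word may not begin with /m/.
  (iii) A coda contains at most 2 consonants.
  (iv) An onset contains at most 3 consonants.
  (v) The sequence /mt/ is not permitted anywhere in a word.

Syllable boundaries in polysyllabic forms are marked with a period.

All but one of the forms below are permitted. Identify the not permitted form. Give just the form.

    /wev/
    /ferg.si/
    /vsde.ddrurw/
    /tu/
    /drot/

/wev/ — σ1 onset /w/, coda /v/ ok → permitted
/ferg.si/ — σ1 onset /f/, coda /rg/ (4→1 falls) ok; σ2 onset /s/, coda /∅/ ok → permitted
/vsde.ddrurw/ — violates constraint (i): syllable 2 coda /rw/: /r/ (liquid, 4) → /w/ (glide, 5) does not fall → not permitted
/tu/ — σ1 onset /t/, coda /∅/ ok → permitted
/drot/ — σ1 onset /dr/ (2C), coda /t/ ok → permitted

/vsde.ddrurw/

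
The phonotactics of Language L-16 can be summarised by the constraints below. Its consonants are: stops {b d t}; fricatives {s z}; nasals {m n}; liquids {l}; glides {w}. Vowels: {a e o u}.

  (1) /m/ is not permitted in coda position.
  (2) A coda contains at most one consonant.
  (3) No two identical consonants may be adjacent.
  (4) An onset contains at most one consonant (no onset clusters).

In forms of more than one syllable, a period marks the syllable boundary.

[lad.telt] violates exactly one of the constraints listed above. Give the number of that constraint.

[lad.telt]: syllable 2 coda /lt/ has 2 consonants (> 1).
This is a violation of constraint 2: "A coda contains at most one consonant."
The remaining constraints (1, 3, 4) are satisfied.

2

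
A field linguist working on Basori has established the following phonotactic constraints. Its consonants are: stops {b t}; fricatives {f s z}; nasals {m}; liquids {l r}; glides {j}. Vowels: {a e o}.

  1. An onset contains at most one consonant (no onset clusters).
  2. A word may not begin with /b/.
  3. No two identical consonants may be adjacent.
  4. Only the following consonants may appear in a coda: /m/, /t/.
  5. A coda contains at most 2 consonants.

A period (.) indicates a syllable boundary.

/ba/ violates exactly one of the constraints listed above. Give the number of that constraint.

/ba/: word begins with /b/.
This is a violation of constraint 2: "A word may not begin with /b/."
The remaining constraints (1, 3, 4, 5) are satisfied.

2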